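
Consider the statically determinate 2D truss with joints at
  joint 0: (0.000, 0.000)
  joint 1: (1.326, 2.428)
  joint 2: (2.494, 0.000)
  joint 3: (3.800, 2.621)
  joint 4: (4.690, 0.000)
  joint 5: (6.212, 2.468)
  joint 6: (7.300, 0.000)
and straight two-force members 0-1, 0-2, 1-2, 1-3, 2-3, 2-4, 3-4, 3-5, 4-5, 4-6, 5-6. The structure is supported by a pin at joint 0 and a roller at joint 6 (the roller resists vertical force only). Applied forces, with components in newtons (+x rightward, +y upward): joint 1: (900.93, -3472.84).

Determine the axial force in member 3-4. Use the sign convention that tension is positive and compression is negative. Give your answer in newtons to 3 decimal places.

-919.215

N=7 nodes, M=11 members, R=3 reactions → 2N=14, M+R=14
member 0 (0-1): L=2.7665, (cx,cy)=(0.4793,0.8776)
member 1 (0-2): L=2.4940, (cx,cy)=(1.0000,0.0000)
member 2 (1-2): L=2.6943, (cx,cy)=(0.4335,-0.9012)
member 3 (1-3): L=2.4815, (cx,cy)=(0.9970,0.0778)
member 4 (2-3): L=2.9284, (cx,cy)=(0.4460,0.8950)
member 5 (2-4): L=2.1960, (cx,cy)=(1.0000,0.0000)
member 6 (3-4): L=2.7680, (cx,cy)=(0.3215,-0.9469)
member 7 (3-5): L=2.4168, (cx,cy)=(0.9980,-0.0633)
member 8 (4-5): L=2.8996, (cx,cy)=(0.5249,0.8512)
member 9 (4-6): L=2.6100, (cx,cy)=(1.0000,0.0000)
member 10 (5-6): L=2.6972, (cx,cy)=(0.4034,-0.9150)
solve A·x = −loads:
  F[0-1] = -2896.8011 N (compression)
  F[0-2] = +2289.3898 N (tension)
  F[1-2] = -1186.2090 N (compression)
  F[1-3] = -1780.5579 N (compression)
  F[2-3] = +1194.3080 N (tension)
  F[2-4] = +1242.5224 N (tension)
  F[3-4] = -919.2151 N (compression)
  F[3-5] = -948.8671 N (compression)
  F[4-5] = +1022.6074 N (tension)
  F[4-6] = +410.1918 N (tension)
  F[5-6] = -1016.8751 N (compression)
  Rx@0 = -900.9300 N
  Ry@0 = +2542.3682 N
  Ry@6 = +930.4718 N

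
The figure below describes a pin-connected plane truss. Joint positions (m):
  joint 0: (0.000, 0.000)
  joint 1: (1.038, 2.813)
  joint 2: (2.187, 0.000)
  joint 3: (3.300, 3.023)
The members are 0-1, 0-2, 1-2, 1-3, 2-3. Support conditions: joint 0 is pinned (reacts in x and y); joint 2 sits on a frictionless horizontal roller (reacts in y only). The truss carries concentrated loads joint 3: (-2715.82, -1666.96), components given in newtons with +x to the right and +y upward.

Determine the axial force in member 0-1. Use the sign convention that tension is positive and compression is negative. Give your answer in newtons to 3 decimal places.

-3097.129

N=4 nodes, M=5 members, R=3 reactions → 2N=8, M+R=8
member 0 (0-1): L=2.9984, (cx,cy)=(0.3462,0.9382)
member 1 (0-2): L=2.1870, (cx,cy)=(1.0000,0.0000)
member 2 (1-2): L=3.0386, (cx,cy)=(0.3781,-0.9258)
member 3 (1-3): L=2.2717, (cx,cy)=(0.9957,0.0924)
member 4 (2-3): L=3.2214, (cx,cy)=(0.3455,0.9384)
solve A·x = −loads:
  F[0-1] = -3097.1294 N (compression)
  F[0-2] = -1643.6420 N (compression)
  F[1-2] = +2920.3986 N (tension)
  F[1-3] = -2185.8365 N (compression)
  F[2-3] = -1561.0324 N (compression)
  Rx@0 = +2715.8200 N
  Ry@0 = +2905.6229 N
  Ry@2 = -1238.6629 N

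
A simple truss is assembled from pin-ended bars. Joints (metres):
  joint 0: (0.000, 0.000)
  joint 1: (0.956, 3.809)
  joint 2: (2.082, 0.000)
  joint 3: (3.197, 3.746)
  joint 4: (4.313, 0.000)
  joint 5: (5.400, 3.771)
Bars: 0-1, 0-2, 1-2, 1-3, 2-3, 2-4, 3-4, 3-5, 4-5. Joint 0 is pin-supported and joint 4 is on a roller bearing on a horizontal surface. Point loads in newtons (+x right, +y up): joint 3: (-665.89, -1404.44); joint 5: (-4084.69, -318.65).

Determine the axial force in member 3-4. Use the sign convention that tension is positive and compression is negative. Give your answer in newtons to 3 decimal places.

N=6 nodes, M=9 members, R=3 reactions → 2N=12, M+R=12
member 0 (0-1): L=3.9271, (cx,cy)=(0.2434,0.9699)
member 1 (0-2): L=2.0820, (cx,cy)=(1.0000,0.0000)
member 2 (1-2): L=3.9719, (cx,cy)=(0.2835,-0.9590)
member 3 (1-3): L=2.2419, (cx,cy)=(0.9996,-0.0281)
member 4 (2-3): L=3.9084, (cx,cy)=(0.2853,0.9584)
member 5 (2-4): L=2.2310, (cx,cy)=(1.0000,0.0000)
member 6 (3-4): L=3.9087, (cx,cy)=(0.2855,-0.9584)
member 7 (3-5): L=2.2031, (cx,cy)=(0.9999,0.0113)
member 8 (4-5): L=3.9245, (cx,cy)=(0.2770,0.9609)
solve A·x = −loads:
  F[0-1] = -4570.3114 N (compression)
  F[0-2] = -3638.0097 N (compression)
  F[1-2] = +4694.0828 N (tension)
  F[1-3] = -2444.2528 N (compression)
  F[2-3] = -4696.6881 N (compression)
  F[2-4] = -967.4139 N (compression)
  F[3-4] = +3112.4855 N (tension)
  F[3-5] = -4006.2003 N (compression)
  F[4-5] = -284.3131 N (compression)
  Rx@0 = +4750.5800 N
  Ry@0 = +4432.8246 N
  Ry@4 = -2709.7346 N

3112.486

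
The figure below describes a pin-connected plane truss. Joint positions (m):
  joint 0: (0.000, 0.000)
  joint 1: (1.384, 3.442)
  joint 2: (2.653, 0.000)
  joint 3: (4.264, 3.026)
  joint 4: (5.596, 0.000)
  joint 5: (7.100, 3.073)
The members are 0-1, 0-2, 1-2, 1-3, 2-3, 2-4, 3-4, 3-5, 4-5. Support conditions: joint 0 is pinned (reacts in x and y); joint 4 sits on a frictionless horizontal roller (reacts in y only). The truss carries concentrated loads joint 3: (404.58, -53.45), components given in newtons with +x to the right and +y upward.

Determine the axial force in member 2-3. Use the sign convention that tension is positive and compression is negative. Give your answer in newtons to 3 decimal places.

N=6 nodes, M=9 members, R=3 reactions → 2N=12, M+R=12
member 0 (0-1): L=3.7098, (cx,cy)=(0.3731,0.9278)
member 1 (0-2): L=2.6530, (cx,cy)=(1.0000,0.0000)
member 2 (1-2): L=3.6685, (cx,cy)=(0.3459,-0.9383)
member 3 (1-3): L=2.9099, (cx,cy)=(0.9897,-0.1430)
member 4 (2-3): L=3.4281, (cx,cy)=(0.4699,0.8827)
member 5 (2-4): L=2.9430, (cx,cy)=(1.0000,0.0000)
member 6 (3-4): L=3.3062, (cx,cy)=(0.4029,-0.9153)
member 7 (3-5): L=2.8364, (cx,cy)=(0.9999,0.0166)
member 8 (4-5): L=3.4213, (cx,cy)=(0.4396,0.8982)
solve A·x = −loads:
  F[0-1] = +222.0846 N (tension)
  F[0-2] = +321.7284 N (tension)
  F[1-2] = -245.4344 N (compression)
  F[1-3] = +169.4933 N (tension)
  F[2-3] = +260.8840 N (tension)
  F[2-4] = +114.2286 N (tension)
  F[3-4] = -283.5298 N (compression)
  F[3-5] = -0.0000 N (tension)
  F[4-5] = +0.0000 N (tension)
  Rx@0 = -404.5800 N
  Ry@0 = -206.0514 N
  Ry@4 = +259.5014 N

260.884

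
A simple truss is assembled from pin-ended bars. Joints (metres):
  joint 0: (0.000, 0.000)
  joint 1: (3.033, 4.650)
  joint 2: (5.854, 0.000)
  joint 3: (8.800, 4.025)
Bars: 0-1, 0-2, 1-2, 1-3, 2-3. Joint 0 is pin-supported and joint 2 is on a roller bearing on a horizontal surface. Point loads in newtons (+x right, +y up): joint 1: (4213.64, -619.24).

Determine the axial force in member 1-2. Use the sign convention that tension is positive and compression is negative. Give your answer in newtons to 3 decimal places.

N=4 nodes, M=5 members, R=3 reactions → 2N=8, M+R=8
member 0 (0-1): L=5.5517, (cx,cy)=(0.5463,0.8376)
member 1 (0-2): L=5.8540, (cx,cy)=(1.0000,0.0000)
member 2 (1-2): L=5.4388, (cx,cy)=(0.5187,-0.8550)
member 3 (1-3): L=5.8008, (cx,cy)=(0.9942,-0.1077)
member 4 (2-3): L=4.9879, (cx,cy)=(0.5906,0.8069)
solve A·x = −loads:
  F[0-1] = +3639.7882 N (tension)
  F[0-2] = +2225.1610 N (tension)
  F[1-2] = -4290.0407 N (compression)
  F[1-3] = -0.0000 N (tension)
  F[2-3] = +0.0000 N (tension)
  Rx@0 = -4213.6400 N
  Ry@0 = -3048.6078 N
  Ry@2 = +3667.8478 N

-4290.041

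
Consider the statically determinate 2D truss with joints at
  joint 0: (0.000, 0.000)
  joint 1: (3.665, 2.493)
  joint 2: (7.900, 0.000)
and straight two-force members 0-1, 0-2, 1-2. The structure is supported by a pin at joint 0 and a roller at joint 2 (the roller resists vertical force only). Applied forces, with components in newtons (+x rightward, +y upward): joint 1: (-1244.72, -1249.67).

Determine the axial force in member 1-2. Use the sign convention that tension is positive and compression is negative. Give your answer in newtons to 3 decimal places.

-368.535

N=3 nodes, M=3 members, R=3 reactions → 2N=6, M+R=6
member 0 (0-1): L=4.4325, (cx,cy)=(0.8268,0.5624)
member 1 (0-2): L=7.9000, (cx,cy)=(1.0000,0.0000)
member 2 (1-2): L=4.9143, (cx,cy)=(0.8618,-0.5073)
solve A·x = −loads:
  F[0-1] = -1889.4927 N (compression)
  F[0-2] = +317.5930 N (tension)
  F[1-2] = -368.5348 N (compression)
  Rx@0 = +1244.7200 N
  Ry@0 = +1062.7138 N
  Ry@2 = +186.9562 N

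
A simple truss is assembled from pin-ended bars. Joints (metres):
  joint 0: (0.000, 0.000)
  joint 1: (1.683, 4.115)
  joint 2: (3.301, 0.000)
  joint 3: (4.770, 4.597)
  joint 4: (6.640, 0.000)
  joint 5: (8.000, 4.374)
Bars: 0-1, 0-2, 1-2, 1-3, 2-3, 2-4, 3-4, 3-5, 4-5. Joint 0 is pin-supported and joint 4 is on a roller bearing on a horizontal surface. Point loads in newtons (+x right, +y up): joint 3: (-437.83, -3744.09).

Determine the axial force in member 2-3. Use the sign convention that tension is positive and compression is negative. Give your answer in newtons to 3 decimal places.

-1257.000

N=6 nodes, M=9 members, R=3 reactions → 2N=12, M+R=12
member 0 (0-1): L=4.4459, (cx,cy)=(0.3786,0.9256)
member 1 (0-2): L=3.3010, (cx,cy)=(1.0000,0.0000)
member 2 (1-2): L=4.4217, (cx,cy)=(0.3659,-0.9306)
member 3 (1-3): L=3.1244, (cx,cy)=(0.9880,0.1543)
member 4 (2-3): L=4.8260, (cx,cy)=(0.3044,0.9525)
member 5 (2-4): L=3.3390, (cx,cy)=(1.0000,0.0000)
member 6 (3-4): L=4.9628, (cx,cy)=(0.3768,-0.9263)
member 7 (3-5): L=3.2377, (cx,cy)=(0.9976,-0.0689)
member 8 (4-5): L=4.5806, (cx,cy)=(0.2969,0.9549)
solve A·x = −loads:
  F[0-1] = -1466.7066 N (compression)
  F[0-2] = +117.3977 N (tension)
  F[1-2] = +1286.5836 N (tension)
  F[1-3] = -1038.4526 N (compression)
  F[2-3] = -1257.0003 N (compression)
  F[2-4] = +970.8123 N (tension)
  F[3-4] = -2576.4384 N (compression)
  F[3-5] = -0.0000 N (compression)
  F[4-5] = +0.0000 N (tension)
  Rx@0 = +437.8300 N
  Ry@0 = +1357.5531 N
  Ry@4 = +2386.5369 N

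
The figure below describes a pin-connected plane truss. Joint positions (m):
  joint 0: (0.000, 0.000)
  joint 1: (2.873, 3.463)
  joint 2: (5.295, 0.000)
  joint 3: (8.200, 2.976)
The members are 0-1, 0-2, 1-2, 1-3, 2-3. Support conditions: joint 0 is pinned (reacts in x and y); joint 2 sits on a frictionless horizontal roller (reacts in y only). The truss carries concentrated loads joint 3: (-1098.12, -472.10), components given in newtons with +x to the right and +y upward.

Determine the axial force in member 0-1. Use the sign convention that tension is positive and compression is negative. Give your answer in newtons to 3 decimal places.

-465.395

N=4 nodes, M=5 members, R=3 reactions → 2N=8, M+R=8
member 0 (0-1): L=4.4996, (cx,cy)=(0.6385,0.7696)
member 1 (0-2): L=5.2950, (cx,cy)=(1.0000,0.0000)
member 2 (1-2): L=4.2259, (cx,cy)=(0.5731,-0.8195)
member 3 (1-3): L=5.3492, (cx,cy)=(0.9958,-0.0910)
member 4 (2-3): L=4.1588, (cx,cy)=(0.6985,0.7156)
solve A·x = −loads:
  F[0-1] = -465.3952 N (compression)
  F[0-2] = -800.9654 N (compression)
  F[1-2] = +502.3596 N (tension)
  F[1-3] = -587.5112 N (compression)
  F[2-3] = -734.4804 N (compression)
  Rx@0 = +1098.1200 N
  Ry@0 = +358.1784 N
  Ry@2 = +113.9216 N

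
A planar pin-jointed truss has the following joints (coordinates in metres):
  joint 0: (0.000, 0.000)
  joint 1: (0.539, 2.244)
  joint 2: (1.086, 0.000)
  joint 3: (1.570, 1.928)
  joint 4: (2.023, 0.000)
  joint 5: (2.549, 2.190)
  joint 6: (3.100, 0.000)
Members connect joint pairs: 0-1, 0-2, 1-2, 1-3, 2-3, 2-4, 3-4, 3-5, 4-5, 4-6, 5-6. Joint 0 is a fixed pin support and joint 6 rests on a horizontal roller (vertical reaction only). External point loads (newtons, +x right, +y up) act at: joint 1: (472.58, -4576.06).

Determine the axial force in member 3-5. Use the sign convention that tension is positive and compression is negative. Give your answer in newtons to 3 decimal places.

N=7 nodes, M=11 members, R=3 reactions → 2N=14, M+R=14
member 0 (0-1): L=2.3078, (cx,cy)=(0.2336,0.9723)
member 1 (0-2): L=1.0860, (cx,cy)=(1.0000,0.0000)
member 2 (1-2): L=2.3097, (cx,cy)=(0.2368,-0.9716)
member 3 (1-3): L=1.0783, (cx,cy)=(0.9561,-0.2930)
member 4 (2-3): L=1.9878, (cx,cy)=(0.2435,0.9699)
member 5 (2-4): L=0.9370, (cx,cy)=(1.0000,0.0000)
member 6 (3-4): L=1.9805, (cx,cy)=(0.2287,-0.9735)
member 7 (3-5): L=1.0135, (cx,cy)=(0.9660,0.2585)
member 8 (4-5): L=2.2523, (cx,cy)=(0.2335,0.9723)
member 9 (4-6): L=1.0770, (cx,cy)=(1.0000,0.0000)
member 10 (5-6): L=2.2583, (cx,cy)=(0.2440,-0.9698)
solve A·x = −loads:
  F[0-1] = -3536.1241 N (compression)
  F[0-2] = +1298.4532 N (tension)
  F[1-2] = -822.8985 N (compression)
  F[1-3] = -1154.2409 N (compression)
  F[2-3] = +824.2956 N (tension)
  F[2-4] = +902.8674 N (tension)
  F[3-4] = -1333.0944 N (compression)
  F[3-5] = -618.9915 N (compression)
  F[4-5] = +1334.6615 N (tension)
  F[4-6] = +286.2510 N (tension)
  F[5-6] = -1173.1885 N (compression)
  Rx@0 = -472.5800 N
  Ry@0 = +3438.3291 N
  Ry@6 = +1137.7309 N

-618.991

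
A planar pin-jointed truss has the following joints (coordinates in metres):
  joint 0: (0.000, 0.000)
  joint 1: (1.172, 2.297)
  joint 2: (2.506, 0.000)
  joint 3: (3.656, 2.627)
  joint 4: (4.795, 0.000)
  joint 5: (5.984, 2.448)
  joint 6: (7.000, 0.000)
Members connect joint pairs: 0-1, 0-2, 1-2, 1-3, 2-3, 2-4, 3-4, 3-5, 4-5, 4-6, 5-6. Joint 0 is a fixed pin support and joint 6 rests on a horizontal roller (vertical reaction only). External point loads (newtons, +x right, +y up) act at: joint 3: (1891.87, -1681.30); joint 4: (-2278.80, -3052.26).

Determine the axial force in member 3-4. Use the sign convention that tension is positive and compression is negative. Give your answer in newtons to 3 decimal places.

N=7 nodes, M=11 members, R=3 reactions → 2N=14, M+R=14
member 0 (0-1): L=2.5787, (cx,cy)=(0.4545,0.8908)
member 1 (0-2): L=2.5060, (cx,cy)=(1.0000,0.0000)
member 2 (1-2): L=2.6563, (cx,cy)=(0.5022,-0.8647)
member 3 (1-3): L=2.5058, (cx,cy)=(0.9913,0.1317)
member 4 (2-3): L=2.8677, (cx,cy)=(0.4010,0.9161)
member 5 (2-4): L=2.2890, (cx,cy)=(1.0000,0.0000)
member 6 (3-4): L=2.8633, (cx,cy)=(0.3978,-0.9175)
member 7 (3-5): L=2.3349, (cx,cy)=(0.9971,-0.0767)
member 8 (4-5): L=2.7215, (cx,cy)=(0.4369,0.8995)
member 9 (4-6): L=2.2050, (cx,cy)=(1.0000,0.0000)
member 10 (5-6): L=2.6505, (cx,cy)=(0.3833,-0.9236)
solve A·x = −loads:
  F[0-1] = -1184.0005 N (compression)
  F[0-2] = +151.1854 N (tension)
  F[1-2] = +1055.5009 N (tension)
  F[1-3] = -1077.5818 N (compression)
  F[2-3] = -996.3667 N (compression)
  F[2-4] = +1080.8296 N (tension)
  F[3-4] = -415.3023 N (compression)
  F[3-5] = -3203.8540 N (compression)
  F[4-5] = +3816.8344 N (tension)
  F[4-6] = +1526.8674 N (tension)
  F[5-6] = -3983.1764 N (compression)
  Rx@0 = +386.9300 N
  Ry@0 = +1054.6511 N
  Ry@6 = +3678.9089 N

-415.302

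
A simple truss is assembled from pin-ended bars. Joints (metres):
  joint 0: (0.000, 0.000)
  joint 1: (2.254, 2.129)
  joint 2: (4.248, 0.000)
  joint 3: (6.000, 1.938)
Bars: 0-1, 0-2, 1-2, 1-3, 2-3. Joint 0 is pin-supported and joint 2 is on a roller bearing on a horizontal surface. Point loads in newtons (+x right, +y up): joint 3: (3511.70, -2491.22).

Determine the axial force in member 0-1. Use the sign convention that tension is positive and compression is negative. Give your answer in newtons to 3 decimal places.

3829.459

N=4 nodes, M=5 members, R=3 reactions → 2N=8, M+R=8
member 0 (0-1): L=3.1005, (cx,cy)=(0.7270,0.6867)
member 1 (0-2): L=4.2480, (cx,cy)=(1.0000,0.0000)
member 2 (1-2): L=2.9170, (cx,cy)=(0.6836,-0.7299)
member 3 (1-3): L=3.7509, (cx,cy)=(0.9987,-0.0509)
member 4 (2-3): L=2.6125, (cx,cy)=(0.6706,0.7418)
solve A·x = −loads:
  F[0-1] = +3829.4586 N (tension)
  F[0-2] = +727.7703 N (tension)
  F[1-2] = -3987.6719 N (compression)
  F[1-3] = +5517.0100 N (tension)
  F[2-3] = -2979.5930 N (compression)
  Rx@0 = -3511.7000 N
  Ry@0 = -2629.5414 N
  Ry@2 = +5120.7614 N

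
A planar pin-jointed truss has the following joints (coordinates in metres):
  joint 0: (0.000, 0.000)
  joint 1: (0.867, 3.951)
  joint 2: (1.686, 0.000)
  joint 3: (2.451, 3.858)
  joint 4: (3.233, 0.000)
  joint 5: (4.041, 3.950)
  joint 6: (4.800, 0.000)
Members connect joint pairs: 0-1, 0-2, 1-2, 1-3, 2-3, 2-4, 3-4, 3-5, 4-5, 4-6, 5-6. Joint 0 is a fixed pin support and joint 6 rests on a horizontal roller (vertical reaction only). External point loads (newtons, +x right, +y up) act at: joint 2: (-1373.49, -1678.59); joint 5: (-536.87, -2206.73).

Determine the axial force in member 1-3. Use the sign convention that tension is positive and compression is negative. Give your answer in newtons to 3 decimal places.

N=7 nodes, M=11 members, R=3 reactions → 2N=14, M+R=14
member 0 (0-1): L=4.0450, (cx,cy)=(0.2143,0.9768)
member 1 (0-2): L=1.6860, (cx,cy)=(1.0000,0.0000)
member 2 (1-2): L=4.0350, (cx,cy)=(0.2030,-0.9792)
member 3 (1-3): L=1.5867, (cx,cy)=(0.9983,-0.0586)
member 4 (2-3): L=3.9331, (cx,cy)=(0.1945,0.9809)
member 5 (2-4): L=1.5470, (cx,cy)=(1.0000,0.0000)
member 6 (3-4): L=3.9365, (cx,cy)=(0.1987,-0.9801)
member 7 (3-5): L=1.5927, (cx,cy)=(0.9983,0.0578)
member 8 (4-5): L=4.0318, (cx,cy)=(0.2004,0.9797)
member 9 (4-6): L=1.5670, (cx,cy)=(1.0000,0.0000)
member 10 (5-6): L=4.0223, (cx,cy)=(0.1887,-0.9820)
solve A·x = −loads:
  F[0-1] = -1924.4489 N (compression)
  F[0-2] = -1497.8770 N (compression)
  F[1-2] = +1968.3722 N (tension)
  F[1-3] = -813.4105 N (compression)
  F[2-3] = -253.6529 N (compression)
  F[2-4] = +324.4782 N (tension)
  F[3-4] = +152.5819 N (tension)
  F[3-5] = -893.1509 N (compression)
  F[4-5] = -152.6374 N (compression)
  F[4-6] = +385.3791 N (tension)
  F[5-6] = -2042.2864 N (compression)
  Rx@0 = +1910.3600 N
  Ry@0 = +1879.7237 N
  Ry@6 = +2005.5963 N

-813.410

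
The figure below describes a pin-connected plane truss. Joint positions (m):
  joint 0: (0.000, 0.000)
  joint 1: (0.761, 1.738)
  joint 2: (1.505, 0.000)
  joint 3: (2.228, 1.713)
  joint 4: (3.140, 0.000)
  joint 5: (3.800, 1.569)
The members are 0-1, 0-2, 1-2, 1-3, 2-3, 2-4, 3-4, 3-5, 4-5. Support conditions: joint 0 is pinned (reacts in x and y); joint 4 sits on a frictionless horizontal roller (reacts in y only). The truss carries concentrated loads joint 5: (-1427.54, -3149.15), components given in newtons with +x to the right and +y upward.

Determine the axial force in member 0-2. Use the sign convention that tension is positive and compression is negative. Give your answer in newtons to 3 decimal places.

N=6 nodes, M=9 members, R=3 reactions → 2N=12, M+R=12
member 0 (0-1): L=1.8973, (cx,cy)=(0.4011,0.9160)
member 1 (0-2): L=1.5050, (cx,cy)=(1.0000,0.0000)
member 2 (1-2): L=1.8906, (cx,cy)=(0.3935,-0.9193)
member 3 (1-3): L=1.4672, (cx,cy)=(0.9999,-0.0170)
member 4 (2-3): L=1.8593, (cx,cy)=(0.3889,0.9213)
member 5 (2-4): L=1.6350, (cx,cy)=(1.0000,0.0000)
member 6 (3-4): L=1.9406, (cx,cy)=(0.4699,-0.8827)
member 7 (3-5): L=1.5786, (cx,cy)=(0.9958,-0.0912)
member 8 (4-5): L=1.7022, (cx,cy)=(0.3877,0.9218)
solve A·x = −loads:
  F[0-1] = -56.1027 N (compression)
  F[0-2] = -1405.0375 N (compression)
  F[1-2] = +56.7340 N (tension)
  F[1-3] = -44.8359 N (compression)
  F[2-3] = -56.6113 N (compression)
  F[2-4] = -1360.6972 N (compression)
  F[3-4] = +68.4992 N (tension)
  F[3-5] = -99.4483 N (compression)
  F[4-5] = -3426.2653 N (compression)
  Rx@0 = +1427.5400 N
  Ry@0 = +51.3921 N
  Ry@4 = +3097.7579 N

-1405.037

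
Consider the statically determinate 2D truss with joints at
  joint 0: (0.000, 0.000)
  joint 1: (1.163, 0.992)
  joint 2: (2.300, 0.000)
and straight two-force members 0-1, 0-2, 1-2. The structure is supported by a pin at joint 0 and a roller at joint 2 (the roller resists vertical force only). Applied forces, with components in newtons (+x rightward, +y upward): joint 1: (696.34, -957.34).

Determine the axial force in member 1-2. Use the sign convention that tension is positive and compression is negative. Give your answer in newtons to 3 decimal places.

N=3 nodes, M=3 members, R=3 reactions → 2N=6, M+R=6
member 0 (0-1): L=1.5286, (cx,cy)=(0.7608,0.6490)
member 1 (0-2): L=2.3000, (cx,cy)=(1.0000,0.0000)
member 2 (1-2): L=1.5089, (cx,cy)=(0.7535,-0.6574)
solve A·x = −loads:
  F[0-1] = -266.4649 N (compression)
  F[0-2] = +899.0730 N (tension)
  F[1-2] = -1193.1639 N (compression)
  Rx@0 = -696.3400 N
  Ry@0 = +172.9245 N
  Ry@2 = +784.4155 N

-1193.164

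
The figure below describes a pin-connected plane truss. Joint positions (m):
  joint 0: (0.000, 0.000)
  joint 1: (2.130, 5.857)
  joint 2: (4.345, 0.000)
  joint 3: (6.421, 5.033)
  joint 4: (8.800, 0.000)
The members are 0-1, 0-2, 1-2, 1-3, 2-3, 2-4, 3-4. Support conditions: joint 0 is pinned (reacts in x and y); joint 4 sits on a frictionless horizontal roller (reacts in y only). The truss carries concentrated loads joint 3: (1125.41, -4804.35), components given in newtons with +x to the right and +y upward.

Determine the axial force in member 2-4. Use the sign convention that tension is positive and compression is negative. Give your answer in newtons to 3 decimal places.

1961.243

N=5 nodes, M=7 members, R=3 reactions → 2N=10, M+R=10
member 0 (0-1): L=6.2323, (cx,cy)=(0.3418,0.9398)
member 1 (0-2): L=4.3450, (cx,cy)=(1.0000,0.0000)
member 2 (1-2): L=6.2618, (cx,cy)=(0.3537,-0.9353)
member 3 (1-3): L=4.3694, (cx,cy)=(0.9821,-0.1886)
member 4 (2-3): L=5.4443, (cx,cy)=(0.3813,0.9244)
member 5 (2-4): L=4.4550, (cx,cy)=(1.0000,0.0000)
member 6 (3-4): L=5.5669, (cx,cy)=(0.4273,-0.9041)
solve A·x = −loads:
  F[0-1] = -697.1331 N (compression)
  F[0-2] = +1363.6684 N (tension)
  F[1-2] = +808.0358 N (tension)
  F[1-3] = -533.6601 N (compression)
  F[2-3] = -817.5648 N (compression)
  F[2-4] = +1961.2430 N (tension)
  F[3-4] = -4589.3678 N (compression)
  Rx@0 = -1125.4100 N
  Ry@0 = +655.1546 N
  Ry@4 = +4149.1954 N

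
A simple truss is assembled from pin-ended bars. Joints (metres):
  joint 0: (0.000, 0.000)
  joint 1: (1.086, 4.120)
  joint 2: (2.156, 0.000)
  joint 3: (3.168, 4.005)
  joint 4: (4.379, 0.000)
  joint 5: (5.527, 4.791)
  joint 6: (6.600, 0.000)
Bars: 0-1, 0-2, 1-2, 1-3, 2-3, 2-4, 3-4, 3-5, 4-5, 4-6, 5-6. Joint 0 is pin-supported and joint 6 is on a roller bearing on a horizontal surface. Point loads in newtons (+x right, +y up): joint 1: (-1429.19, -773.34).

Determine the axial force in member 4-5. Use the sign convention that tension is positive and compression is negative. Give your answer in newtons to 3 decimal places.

N=7 nodes, M=11 members, R=3 reactions → 2N=14, M+R=14
member 0 (0-1): L=4.2607, (cx,cy)=(0.2549,0.9670)
member 1 (0-2): L=2.1560, (cx,cy)=(1.0000,0.0000)
member 2 (1-2): L=4.2567, (cx,cy)=(0.2514,-0.9679)
member 3 (1-3): L=2.0852, (cx,cy)=(0.9985,-0.0552)
member 4 (2-3): L=4.1309, (cx,cy)=(0.2450,0.9695)
member 5 (2-4): L=2.2230, (cx,cy)=(1.0000,0.0000)
member 6 (3-4): L=4.1841, (cx,cy)=(0.2894,-0.9572)
member 7 (3-5): L=2.4865, (cx,cy)=(0.9487,0.3161)
member 8 (4-5): L=4.9266, (cx,cy)=(0.2330,0.9725)
member 9 (4-6): L=2.2210, (cx,cy)=(1.0000,0.0000)
member 10 (5-6): L=4.9097, (cx,cy)=(0.2185,-0.9758)
solve A·x = −loads:
  F[0-1] = -1590.7936 N (compression)
  F[0-2] = -1023.7189 N (compression)
  F[1-2] = +742.5168 N (tension)
  F[1-3] = +838.3485 N (tension)
  F[2-3] = -741.2639 N (compression)
  F[2-4] = -655.4747 N (compression)
  F[3-4] = +933.2553 N (tension)
  F[3-5] = +406.1904 N (tension)
  F[4-5] = -918.5983 N (compression)
  F[4-6] = -171.3108 N (compression)
  F[5-6] = +783.8603 N (tension)
  Rx@0 = +1429.1900 N
  Ry@0 = +1538.2514 N
  Ry@6 = -764.9114 N

-918.598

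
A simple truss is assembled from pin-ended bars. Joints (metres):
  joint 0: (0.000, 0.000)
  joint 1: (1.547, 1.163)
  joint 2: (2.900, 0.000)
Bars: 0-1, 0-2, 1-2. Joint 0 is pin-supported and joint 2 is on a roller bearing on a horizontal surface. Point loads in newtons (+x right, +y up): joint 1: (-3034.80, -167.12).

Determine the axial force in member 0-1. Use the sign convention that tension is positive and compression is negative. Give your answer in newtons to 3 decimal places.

-2155.118

N=3 nodes, M=3 members, R=3 reactions → 2N=6, M+R=6
member 0 (0-1): L=1.9354, (cx,cy)=(0.7993,0.6009)
member 1 (0-2): L=2.9000, (cx,cy)=(1.0000,0.0000)
member 2 (1-2): L=1.7841, (cx,cy)=(0.7583,-0.6519)
solve A·x = −loads:
  F[0-1] = -2155.1177 N (compression)
  F[0-2] = -1312.1768 N (compression)
  F[1-2] = +1730.3144 N (tension)
  Rx@0 = +3034.8000 N
  Ry@0 = +1295.0296 N
  Ry@2 = -1127.9096 N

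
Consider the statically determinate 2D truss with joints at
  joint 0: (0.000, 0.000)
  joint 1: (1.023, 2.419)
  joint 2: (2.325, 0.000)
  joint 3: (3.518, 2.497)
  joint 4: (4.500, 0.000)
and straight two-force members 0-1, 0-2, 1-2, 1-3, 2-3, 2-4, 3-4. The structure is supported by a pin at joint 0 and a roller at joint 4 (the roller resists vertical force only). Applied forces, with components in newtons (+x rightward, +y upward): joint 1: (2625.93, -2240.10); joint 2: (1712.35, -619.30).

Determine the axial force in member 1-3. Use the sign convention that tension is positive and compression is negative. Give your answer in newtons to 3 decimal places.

N=5 nodes, M=7 members, R=3 reactions → 2N=10, M+R=10
member 0 (0-1): L=2.6264, (cx,cy)=(0.3895,0.9210)
member 1 (0-2): L=2.3250, (cx,cy)=(1.0000,0.0000)
member 2 (1-2): L=2.7471, (cx,cy)=(0.4739,-0.8806)
member 3 (1-3): L=2.4962, (cx,cy)=(0.9995,0.0312)
member 4 (2-3): L=2.7674, (cx,cy)=(0.4311,0.9023)
member 5 (2-4): L=2.1750, (cx,cy)=(1.0000,0.0000)
member 6 (3-4): L=2.6832, (cx,cy)=(0.3660,-0.9306)
solve A·x = −loads:
  F[0-1] = -671.6383 N (compression)
  F[0-2] = +4599.8854 N (tension)
  F[1-2] = -1911.8091 N (compression)
  F[1-3] = -1982.4056 N (compression)
  F[2-3] = +2552.0729 N (tension)
  F[2-4] = +881.2454 N (tension)
  F[3-4] = -2407.8616 N (compression)
  Rx@0 = -4338.2800 N
  Ry@0 = +618.5957 N
  Ry@4 = +2240.8043 N

-1982.406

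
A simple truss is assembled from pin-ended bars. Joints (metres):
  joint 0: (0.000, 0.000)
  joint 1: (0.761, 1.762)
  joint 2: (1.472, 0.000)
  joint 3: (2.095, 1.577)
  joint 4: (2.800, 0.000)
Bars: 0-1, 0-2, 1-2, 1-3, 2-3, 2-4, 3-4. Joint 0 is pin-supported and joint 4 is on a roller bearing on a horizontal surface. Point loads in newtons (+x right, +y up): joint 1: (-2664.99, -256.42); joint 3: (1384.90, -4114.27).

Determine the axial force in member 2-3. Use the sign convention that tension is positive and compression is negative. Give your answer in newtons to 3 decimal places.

N=5 nodes, M=7 members, R=3 reactions → 2N=10, M+R=10
member 0 (0-1): L=1.9193, (cx,cy)=(0.3965,0.9180)
member 1 (0-2): L=1.4720, (cx,cy)=(1.0000,0.0000)
member 2 (1-2): L=1.9000, (cx,cy)=(0.3742,-0.9273)
member 3 (1-3): L=1.3468, (cx,cy)=(0.9905,-0.1374)
member 4 (2-3): L=1.6956, (cx,cy)=(0.3674,0.9301)
member 5 (2-4): L=1.3280, (cx,cy)=(1.0000,0.0000)
member 6 (3-4): L=1.7274, (cx,cy)=(0.4081,-0.9129)
solve A·x = −loads:
  F[0-1] = -2308.9363 N (compression)
  F[0-2] = -364.6062 N (compression)
  F[1-2] = +1851.2082 N (tension)
  F[1-3] = +1066.8942 N (tension)
  F[2-3] = -1845.8196 N (compression)
  F[2-4] = +1006.3136 N (tension)
  F[3-4] = -2465.7003 N (compression)
  Rx@0 = +1280.0900 N
  Ry@0 = +2119.6878 N
  Ry@4 = +2251.0022 N

-1845.820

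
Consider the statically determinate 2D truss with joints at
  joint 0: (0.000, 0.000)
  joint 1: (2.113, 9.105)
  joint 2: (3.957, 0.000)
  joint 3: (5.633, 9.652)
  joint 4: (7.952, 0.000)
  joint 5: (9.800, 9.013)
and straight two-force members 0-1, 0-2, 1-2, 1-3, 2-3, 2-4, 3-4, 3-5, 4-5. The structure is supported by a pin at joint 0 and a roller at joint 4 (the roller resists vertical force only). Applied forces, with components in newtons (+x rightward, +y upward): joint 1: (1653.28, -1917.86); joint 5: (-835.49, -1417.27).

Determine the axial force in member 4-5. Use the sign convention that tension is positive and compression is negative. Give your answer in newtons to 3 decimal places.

-1529.451

N=6 nodes, M=9 members, R=3 reactions → 2N=12, M+R=12
member 0 (0-1): L=9.3470, (cx,cy)=(0.2261,0.9741)
member 1 (0-2): L=3.9570, (cx,cy)=(1.0000,0.0000)
member 2 (1-2): L=9.2899, (cx,cy)=(0.1985,-0.9801)
member 3 (1-3): L=3.5622, (cx,cy)=(0.9881,0.1536)
member 4 (2-3): L=9.7964, (cx,cy)=(0.1711,0.9853)
member 5 (2-4): L=3.9950, (cx,cy)=(1.0000,0.0000)
member 6 (3-4): L=9.9267, (cx,cy)=(0.2336,-0.9723)
member 7 (3-5): L=4.2157, (cx,cy)=(0.9884,-0.1516)
member 8 (4-5): L=9.2005, (cx,cy)=(0.2009,0.9796)
solve A·x = −loads:
  F[0-1] = -136.3809 N (compression)
  F[0-2] = +848.6206 N (tension)
  F[1-2] = -2024.5527 N (compression)
  F[1-3] = -1297.6345 N (compression)
  F[2-3] = +2013.9600 N (tension)
  F[2-4] = +102.2010 N (tension)
  F[3-4] = -1752.4900 N (compression)
  F[3-5] = -534.4620 N (compression)
  F[4-5] = -1529.4514 N (compression)
  Rx@0 = -817.7900 N
  Ry@0 = +132.8504 N
  Ry@4 = +3202.2796 N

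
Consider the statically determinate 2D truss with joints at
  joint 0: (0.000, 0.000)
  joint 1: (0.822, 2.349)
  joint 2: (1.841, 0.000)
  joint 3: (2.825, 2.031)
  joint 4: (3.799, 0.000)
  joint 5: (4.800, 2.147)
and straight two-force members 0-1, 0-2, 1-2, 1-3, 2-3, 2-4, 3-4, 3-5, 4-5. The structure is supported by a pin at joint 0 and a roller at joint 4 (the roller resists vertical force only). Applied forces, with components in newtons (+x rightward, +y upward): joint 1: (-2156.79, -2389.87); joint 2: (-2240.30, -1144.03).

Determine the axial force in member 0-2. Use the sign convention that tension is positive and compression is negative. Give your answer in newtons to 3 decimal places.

-3068.737

N=6 nodes, M=9 members, R=3 reactions → 2N=12, M+R=12
member 0 (0-1): L=2.4887, (cx,cy)=(0.3303,0.9439)
member 1 (0-2): L=1.8410, (cx,cy)=(1.0000,0.0000)
member 2 (1-2): L=2.5605, (cx,cy)=(0.3980,-0.9174)
member 3 (1-3): L=2.0281, (cx,cy)=(0.9876,-0.1568)
member 4 (2-3): L=2.2568, (cx,cy)=(0.4360,0.8999)
member 5 (2-4): L=1.9580, (cx,cy)=(1.0000,0.0000)
member 6 (3-4): L=2.2525, (cx,cy)=(0.4324,-0.9017)
member 7 (3-5): L=1.9784, (cx,cy)=(0.9983,0.0586)
member 8 (4-5): L=2.3689, (cx,cy)=(0.4226,0.9063)
solve A·x = −loads:
  F[0-1] = -4021.6957 N (compression)
  F[0-2] = -3068.7371 N (compression)
  F[1-2] = +1492.1188 N (tension)
  F[1-3] = +237.5583 N (tension)
  F[2-3] = -249.8365 N (compression)
  F[2-4] = -125.6881 N (compression)
  F[3-4] = +290.6663 N (tension)
  F[3-5] = -0.0000 N (compression)
  F[4-5] = +0.0000 N (tension)
  Rx@0 = +4397.0900 N
  Ry@0 = +3795.9867 N
  Ry@4 = -262.0867 N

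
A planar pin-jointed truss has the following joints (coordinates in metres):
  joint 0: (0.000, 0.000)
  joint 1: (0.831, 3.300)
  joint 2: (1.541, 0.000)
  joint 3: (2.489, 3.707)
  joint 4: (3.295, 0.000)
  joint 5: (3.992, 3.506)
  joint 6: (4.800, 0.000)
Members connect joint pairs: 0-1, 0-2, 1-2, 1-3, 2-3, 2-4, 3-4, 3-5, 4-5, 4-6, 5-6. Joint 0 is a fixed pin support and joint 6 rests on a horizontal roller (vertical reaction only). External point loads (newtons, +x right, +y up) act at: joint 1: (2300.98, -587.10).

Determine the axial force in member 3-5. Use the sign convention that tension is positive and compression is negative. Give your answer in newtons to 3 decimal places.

N=7 nodes, M=11 members, R=3 reactions → 2N=14, M+R=14
member 0 (0-1): L=3.4030, (cx,cy)=(0.2442,0.9697)
member 1 (0-2): L=1.5410, (cx,cy)=(1.0000,0.0000)
member 2 (1-2): L=3.3755, (cx,cy)=(0.2103,-0.9776)
member 3 (1-3): L=1.7072, (cx,cy)=(0.9712,0.2384)
member 4 (2-3): L=3.8263, (cx,cy)=(0.2478,0.9688)
member 5 (2-4): L=1.7540, (cx,cy)=(1.0000,0.0000)
member 6 (3-4): L=3.7936, (cx,cy)=(0.2125,-0.9772)
member 7 (3-5): L=1.5164, (cx,cy)=(0.9912,-0.1326)
member 8 (4-5): L=3.5746, (cx,cy)=(0.1950,0.9808)
member 9 (4-6): L=1.5050, (cx,cy)=(1.0000,0.0000)
member 10 (5-6): L=3.5979, (cx,cy)=(0.2246,-0.9745)
solve A·x = −loads:
  F[0-1] = +1130.6959 N (tension)
  F[0-2] = +2024.8701 N (tension)
  F[1-2] = -2118.6286 N (compression)
  F[1-3] = -1626.1269 N (compression)
  F[2-3] = +2137.8878 N (tension)
  F[2-4] = +1049.5602 N (tension)
  F[3-4] = -1626.5562 N (compression)
  F[3-5] = -710.2453 N (compression)
  F[4-5] = +1620.5251 N (tension)
  F[4-6] = +387.9980 N (tension)
  F[5-6] = -1727.6964 N (compression)
  Rx@0 = -2300.9800 N
  Ry@0 = -1096.4654 N
  Ry@6 = +1683.5654 N

-710.245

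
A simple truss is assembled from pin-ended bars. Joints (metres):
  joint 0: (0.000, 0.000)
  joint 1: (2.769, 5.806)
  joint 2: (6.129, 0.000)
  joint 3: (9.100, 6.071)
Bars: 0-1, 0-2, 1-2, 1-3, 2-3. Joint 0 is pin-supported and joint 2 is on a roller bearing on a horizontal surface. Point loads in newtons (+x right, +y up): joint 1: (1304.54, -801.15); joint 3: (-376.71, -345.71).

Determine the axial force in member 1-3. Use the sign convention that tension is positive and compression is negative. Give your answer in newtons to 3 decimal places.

-212.053

N=4 nodes, M=5 members, R=3 reactions → 2N=8, M+R=8
member 0 (0-1): L=6.4325, (cx,cy)=(0.4305,0.9026)
member 1 (0-2): L=6.1290, (cx,cy)=(1.0000,0.0000)
member 2 (1-2): L=6.7081, (cx,cy)=(0.5009,-0.8655)
member 3 (1-3): L=6.3365, (cx,cy)=(0.9991,0.0418)
member 4 (2-3): L=6.7590, (cx,cy)=(0.4396,0.8982)
solve A·x = −loads:
  F[0-1] = +654.7996 N (tension)
  F[0-2] = +645.9580 N (tension)
  F[1-2] = -1618.7401 N (compression)
  F[1-3] = -212.0534 N (compression)
  F[2-3] = -375.0137 N (compression)
  Rx@0 = -927.8300 N
  Ry@0 = -591.0252 N
  Ry@2 = +1737.8852 N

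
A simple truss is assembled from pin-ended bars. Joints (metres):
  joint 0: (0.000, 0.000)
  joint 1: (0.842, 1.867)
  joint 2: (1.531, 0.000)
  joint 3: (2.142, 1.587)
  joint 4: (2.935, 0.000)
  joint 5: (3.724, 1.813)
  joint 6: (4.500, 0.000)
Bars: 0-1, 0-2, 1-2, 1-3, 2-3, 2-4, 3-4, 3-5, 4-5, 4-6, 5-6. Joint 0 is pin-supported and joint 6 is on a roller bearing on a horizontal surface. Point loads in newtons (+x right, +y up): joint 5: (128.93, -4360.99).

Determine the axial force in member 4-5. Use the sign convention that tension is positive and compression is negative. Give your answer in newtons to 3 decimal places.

-575.228

N=7 nodes, M=11 members, R=3 reactions → 2N=14, M+R=14
member 0 (0-1): L=2.0481, (cx,cy)=(0.4111,0.9116)
member 1 (0-2): L=1.5310, (cx,cy)=(1.0000,0.0000)
member 2 (1-2): L=1.9901, (cx,cy)=(0.3462,-0.9382)
member 3 (1-3): L=1.3298, (cx,cy)=(0.9776,-0.2106)
member 4 (2-3): L=1.7006, (cx,cy)=(0.3593,0.9332)
member 5 (2-4): L=1.4040, (cx,cy)=(1.0000,0.0000)
member 6 (3-4): L=1.7741, (cx,cy)=(0.4470,-0.8945)
member 7 (3-5): L=1.5981, (cx,cy)=(0.9899,0.1414)
member 8 (4-5): L=1.9772, (cx,cy)=(0.3990,0.9169)
member 9 (4-6): L=1.5650, (cx,cy)=(1.0000,0.0000)
member 10 (5-6): L=1.9721, (cx,cy)=(0.3935,-0.9193)
solve A·x = −loads:
  F[0-1] = -767.9870 N (compression)
  F[0-2] = +444.6615 N (tension)
  F[1-2] = +889.4184 N (tension)
  F[1-3] = -637.9659 N (compression)
  F[2-3] = -894.1169 N (compression)
  F[2-4] = +1073.8449 N (tension)
  F[3-4] = +589.6274 N (tension)
  F[3-5] = -1220.7404 N (compression)
  F[4-5] = -575.2275 N (compression)
  F[4-6] = +1566.9404 N (tension)
  F[5-6] = -3982.1520 N (compression)
  Rx@0 = -128.9300 N
  Ry@0 = +700.0840 N
  Ry@6 = +3660.9060 N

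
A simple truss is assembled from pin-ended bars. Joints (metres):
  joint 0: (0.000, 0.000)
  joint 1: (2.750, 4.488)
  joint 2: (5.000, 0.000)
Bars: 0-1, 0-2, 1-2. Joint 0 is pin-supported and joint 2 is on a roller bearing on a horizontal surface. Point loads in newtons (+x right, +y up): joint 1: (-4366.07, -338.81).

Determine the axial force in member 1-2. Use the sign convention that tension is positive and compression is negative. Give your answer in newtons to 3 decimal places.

4175.451

N=3 nodes, M=3 members, R=3 reactions → 2N=6, M+R=6
member 0 (0-1): L=5.2635, (cx,cy)=(0.5225,0.8527)
member 1 (0-2): L=5.0000, (cx,cy)=(1.0000,0.0000)
member 2 (1-2): L=5.0204, (cx,cy)=(0.4482,-0.8939)
solve A·x = −loads:
  F[0-1] = -4774.9896 N (compression)
  F[0-2] = -1871.3096 N (compression)
  F[1-2] = +4175.4512 N (tension)
  Rx@0 = +4366.0700 N
  Ry@0 = +4071.4489 N
  Ry@2 = -3732.6389 N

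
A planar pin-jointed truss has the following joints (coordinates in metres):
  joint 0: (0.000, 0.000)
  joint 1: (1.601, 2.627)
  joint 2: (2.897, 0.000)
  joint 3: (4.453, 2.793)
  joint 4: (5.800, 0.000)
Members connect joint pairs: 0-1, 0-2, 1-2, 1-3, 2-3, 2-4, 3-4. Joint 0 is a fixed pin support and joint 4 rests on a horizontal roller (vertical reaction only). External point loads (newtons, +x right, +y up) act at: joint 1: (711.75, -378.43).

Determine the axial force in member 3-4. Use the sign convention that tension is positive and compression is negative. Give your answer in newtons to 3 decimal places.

-473.880

N=5 nodes, M=7 members, R=3 reactions → 2N=10, M+R=10
member 0 (0-1): L=3.0764, (cx,cy)=(0.5204,0.8539)
member 1 (0-2): L=2.8970, (cx,cy)=(1.0000,0.0000)
member 2 (1-2): L=2.9293, (cx,cy)=(0.4424,-0.8968)
member 3 (1-3): L=2.8568, (cx,cy)=(0.9983,0.0581)
member 4 (2-3): L=3.1972, (cx,cy)=(0.4867,0.8736)
member 5 (2-4): L=2.9030, (cx,cy)=(1.0000,0.0000)
member 6 (3-4): L=3.1008, (cx,cy)=(0.4344,-0.9007)
solve A·x = −loads:
  F[0-1] = +56.6840 N (tension)
  F[0-2] = +682.2510 N (tension)
  F[1-2] = -505.7080 N (compression)
  F[1-3] = -459.2877 N (compression)
  F[2-3] = +519.1514 N (tension)
  F[2-4] = +205.8520 N (tension)
  F[3-4] = -473.8795 N (compression)
  Rx@0 = -711.7500 N
  Ry@0 = -48.4034 N
  Ry@4 = +426.8334 N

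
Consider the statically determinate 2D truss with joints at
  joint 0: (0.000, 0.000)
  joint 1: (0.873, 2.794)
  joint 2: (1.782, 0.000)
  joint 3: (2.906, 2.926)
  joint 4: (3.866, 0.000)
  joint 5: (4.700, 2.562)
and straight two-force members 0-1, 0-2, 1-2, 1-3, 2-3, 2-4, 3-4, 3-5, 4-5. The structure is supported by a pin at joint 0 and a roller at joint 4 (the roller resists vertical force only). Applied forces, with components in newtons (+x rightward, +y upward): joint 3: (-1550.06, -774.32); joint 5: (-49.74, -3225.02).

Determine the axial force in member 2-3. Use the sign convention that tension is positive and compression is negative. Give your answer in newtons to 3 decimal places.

N=6 nodes, M=9 members, R=3 reactions → 2N=12, M+R=12
member 0 (0-1): L=2.9272, (cx,cy)=(0.2982,0.9545)
member 1 (0-2): L=1.7820, (cx,cy)=(1.0000,0.0000)
member 2 (1-2): L=2.9381, (cx,cy)=(0.3094,-0.9509)
member 3 (1-3): L=2.0373, (cx,cy)=(0.9979,0.0648)
member 4 (2-3): L=3.1345, (cx,cy)=(0.3586,0.9335)
member 5 (2-4): L=2.0840, (cx,cy)=(1.0000,0.0000)
member 6 (3-4): L=3.0795, (cx,cy)=(0.3117,-0.9502)
member 7 (3-5): L=1.8306, (cx,cy)=(0.9800,-0.1988)
member 8 (4-5): L=2.6943, (cx,cy)=(0.3095,0.9509)
solve A·x = −loads:
  F[0-1] = -736.1900 N (compression)
  F[0-2] = -1380.2416 N (compression)
  F[1-2] = +708.9733 N (tension)
  F[1-3] = -439.8237 N (compression)
  F[2-3] = -722.2228 N (compression)
  F[2-4] = -901.9155 N (compression)
  F[3-4] = -275.7174 N (compression)
  F[3-5] = +957.2441 N (tension)
  F[4-5] = -3191.4161 N (compression)
  Rx@0 = +1599.8000 N
  Ry@0 = +702.6875 N
  Ry@4 = +3296.6525 N

-722.223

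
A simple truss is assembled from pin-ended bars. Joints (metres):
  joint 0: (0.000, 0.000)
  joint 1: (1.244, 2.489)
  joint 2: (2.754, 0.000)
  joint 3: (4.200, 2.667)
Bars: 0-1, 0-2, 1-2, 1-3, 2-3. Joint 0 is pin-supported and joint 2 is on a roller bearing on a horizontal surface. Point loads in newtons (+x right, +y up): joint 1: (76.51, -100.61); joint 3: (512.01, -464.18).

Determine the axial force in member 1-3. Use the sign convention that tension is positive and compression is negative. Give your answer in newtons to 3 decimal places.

790.885

N=4 nodes, M=5 members, R=3 reactions → 2N=8, M+R=8
member 0 (0-1): L=2.7826, (cx,cy)=(0.4471,0.8945)
member 1 (0-2): L=2.7540, (cx,cy)=(1.0000,0.0000)
member 2 (1-2): L=2.9112, (cx,cy)=(0.5187,-0.8550)
member 3 (1-3): L=2.9614, (cx,cy)=(0.9982,0.0601)
member 4 (2-3): L=3.0338, (cx,cy)=(0.4766,0.8791)
solve A·x = −loads:
  F[0-1] = +842.4149 N (tension)
  F[0-2] = +211.9017 N (tension)
  F[1-2] = -943.4412 N (compression)
  F[1-3] = +790.8845 N (tension)
  F[2-3] = -582.0919 N (compression)
  Rx@0 = -588.5200 N
  Ry@0 = -753.5393 N
  Ry@2 = +1318.3293 N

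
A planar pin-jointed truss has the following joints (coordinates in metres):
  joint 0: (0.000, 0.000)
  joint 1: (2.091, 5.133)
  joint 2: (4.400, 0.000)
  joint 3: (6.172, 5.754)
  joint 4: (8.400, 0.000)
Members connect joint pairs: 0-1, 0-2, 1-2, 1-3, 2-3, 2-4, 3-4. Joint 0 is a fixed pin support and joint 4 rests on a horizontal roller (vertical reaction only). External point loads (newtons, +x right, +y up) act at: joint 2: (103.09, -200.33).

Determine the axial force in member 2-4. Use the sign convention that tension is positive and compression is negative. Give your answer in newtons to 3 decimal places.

N=5 nodes, M=7 members, R=3 reactions → 2N=10, M+R=10
member 0 (0-1): L=5.5426, (cx,cy)=(0.3773,0.9261)
member 1 (0-2): L=4.4000, (cx,cy)=(1.0000,0.0000)
member 2 (1-2): L=5.6284, (cx,cy)=(0.4102,-0.9120)
member 3 (1-3): L=4.1280, (cx,cy)=(0.9886,0.1504)
member 4 (2-3): L=6.0207, (cx,cy)=(0.2943,0.9557)
member 5 (2-4): L=4.0000, (cx,cy)=(1.0000,0.0000)
member 6 (3-4): L=6.1703, (cx,cy)=(0.3611,-0.9325)
solve A·x = −loads:
  F[0-1] = -103.0068 N (compression)
  F[0-2] = +141.9506 N (tension)
  F[1-2] = +91.8325 N (tension)
  F[1-3] = -77.4149 N (compression)
  F[2-3] = +121.9838 N (tension)
  F[2-4] = +40.6317 N (tension)
  F[3-4] = -112.5266 N (compression)
  Rx@0 = -103.0900 N
  Ry@0 = +95.3952 N
  Ry@4 = +104.9348 N

40.632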